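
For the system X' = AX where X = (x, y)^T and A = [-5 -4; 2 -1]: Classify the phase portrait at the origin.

stable spiral

A = [[-5,-4],[2,-1]]; det(A-λI) = λ^2 + 6λ + 13.
λ = -3 ± 2i: negative real part.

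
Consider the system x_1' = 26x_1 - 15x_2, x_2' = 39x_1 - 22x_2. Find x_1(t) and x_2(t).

Coefficient matrix A = [[26, -15], [39, -22]].
Characteristic polynomial det(A - λI) = λ^2 - 4λ + 13 = 0.
Eigenvalues λ = 2 ± 3i (complex conjugate pair).
For λ=2+3i: an eigenvector is (-1,-2) - i(2,3) = (-1 - 2i, -2 - 3i).
A real fundamental pair from Re and Im of e^((2+3i)t)v: X_1 = e^(2t)(cos(3t)·(-1,-2) + sin(3t)·(2,3)), X_2 = e^(2t)(sin(3t)·(-1,-2) - cos(3t)·(2,3)).
General solution: K_1X_1 + K_2X_2.

x_1(t) = 2K_1e^(2t)sin(3t) - K_1e^(2t)cos(3t) - K_2e^(2t)sin(3t) - 2K_2e^(2t)cos(3t), x_2(t) = 3K_1e^(2t)sin(3t) - 2K_1e^(2t)cos(3t) - 2K_2e^(2t)sin(3t) - 3K_2e^(2t)cos(3t)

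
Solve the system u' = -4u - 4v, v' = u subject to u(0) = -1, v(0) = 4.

Coefficient matrix A = [[-4, -4], [1, 0]].
Characteristic polynomial det(A - λI) = λ^2 + 4λ + 4 = 0.
Single eigenvalue λ = -2 with algebraic multiplicity 2.
Eigenvector v = (-2,1); generalized eigenvector w with (A-λI)w=v is (1,0).
General solution: e^(-2t)[c_1·v + c_2·(t·v + w)].
Applying u(0)=-1, v(0)=4 gives c_1=4, c_2=7.

u(t) = -14te^(-2t) - e^(-2t), v(t) = 7te^(-2t) + 4e^(-2t)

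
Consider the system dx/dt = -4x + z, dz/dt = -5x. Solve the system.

x(t) = K_1e^(-2t)sin(t) - K_2e^(-2t)cos(t), z(t) = 2K_1e^(-2t)sin(t) + K_1e^(-2t)cos(t) + K_2e^(-2t)sin(t) - 2K_2e^(-2t)cos(t)

Coefficient matrix A = [[-4, 1], [-5, 0]].
Characteristic polynomial det(A - λI) = λ^2 + 4λ + 5 = 0.
Eigenvalues λ = -2 ± i (complex conjugate pair).
For λ=-2+i: an eigenvector is (0,1) - i(1,2) = (0 - i, 1 - 2i).
A real fundamental pair from Re and Im of e^((-2+i)t)v: X_1 = e^(-2t)(cos(t)·(0,1) + sin(t)·(1,2)), X_2 = e^(-2t)(sin(t)·(0,1) - cos(t)·(1,2)).
General solution: K_1X_1 + K_2X_2.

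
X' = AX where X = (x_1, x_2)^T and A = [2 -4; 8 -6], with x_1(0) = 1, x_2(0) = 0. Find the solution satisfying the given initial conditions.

Coefficient matrix A = [[2, -4], [8, -6]].
Characteristic polynomial det(A - λI) = λ^2 + 4λ + 20 = 0.
Eigenvalues λ = -2 ± 4i (complex conjugate pair).
For λ=-2+4i: an eigenvector is (0,1) - i(-1,-1) = (0 + i, 1 + i).
A real fundamental pair from Re and Im of e^((-2+4i)t)v: X_1 = e^(-2t)(cos(4t)·(0,1) + sin(4t)·(-1,-1)), X_2 = e^(-2t)(sin(4t)·(0,1) - cos(4t)·(-1,-1)).
General solution: C_1X_1 + C_2X_2.
Applying x_1(0)=1, x_2(0)=0 gives C_1=-1, C_2=1.

x_1(t) = e^(-2t)sin(4t) + e^(-2t)cos(4t), x_2(t) = 2e^(-2t)sin(4t)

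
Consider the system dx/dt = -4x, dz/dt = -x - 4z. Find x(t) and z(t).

x(t) = c_2e^(-4t), z(t) = -c_1e^(-4t) - c_2te^(-4t) + 2c_2e^(-4t)

Coefficient matrix A = [[-4, 0], [-1, -4]].
Characteristic polynomial det(A - λI) = λ^2 + 8λ + 16 = 0.
Single eigenvalue λ = -4 with algebraic multiplicity 2.
Eigenvector v = (0,-1); generalized eigenvector w with (A-λI)w=v is (1,2).
General solution: e^(-4t)[c_1·v + c_2·(t·v + w)].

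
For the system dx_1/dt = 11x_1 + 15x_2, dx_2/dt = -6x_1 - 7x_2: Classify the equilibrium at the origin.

A = [[11,15],[-6,-7]]; det(A-λI) = λ^2 - 4λ + 13.
λ = 2 ± 3i: positive real part.

unstable spiral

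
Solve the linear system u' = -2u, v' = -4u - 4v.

Coefficient matrix A = [[-2, 0], [-4, -4]].
Characteristic polynomial det(A - λI) = λ^2 + 6λ + 8 = 0.
Eigenvalues λ = -4, -2.
For λ=-4: (A-λI) row 1 is [2, 0], so an eigenvector is (0, -1).
For λ=-2: (A-λI) row 2 is [-4, -2], so an eigenvector is (1, -2).
General solution: C_1e^(-4t)(0,-1) + C_2e^(-2t)(1,-2).

u(t) = C_2e^(-2t), v(t) = -C_1e^(-4t) - 2C_2e^(-2t)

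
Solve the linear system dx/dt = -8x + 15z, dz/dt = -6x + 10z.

x(t) = C_1e^(t)sin(3t) - 2C_1e^(t)cos(3t) - 2C_2e^(t)sin(3t) - C_2e^(t)cos(3t), z(t) = C_1e^(t)sin(3t) - C_1e^(t)cos(3t) - C_2e^(t)sin(3t) - C_2e^(t)cos(3t)

Coefficient matrix A = [[-8, 15], [-6, 10]].
Characteristic polynomial det(A - λI) = λ^2 - 2λ + 10 = 0.
Eigenvalues λ = 1 ± 3i (complex conjugate pair).
For λ=1+3i: an eigenvector is (-2,-1) - i(1,1) = (-2 - i, -1 - i).
A real fundamental pair from Re and Im of e^((1+3i)t)v: X_1 = e^(t)(cos(3t)·(-2,-1) + sin(3t)·(1,1)), X_2 = e^(t)(sin(3t)·(-2,-1) - cos(3t)·(1,1)).
General solution: C_1X_1 + C_2X_2.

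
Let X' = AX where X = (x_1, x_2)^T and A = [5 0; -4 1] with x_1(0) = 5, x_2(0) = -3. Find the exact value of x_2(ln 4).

A = [[5,0],[-4,1]]; eigenvalues λ = 5, 1.
Eigenvectors: (-1,1) for λ=5, (0,1) for λ=1.
From the initial condition, c_1 = -5, c_2 = 2.
x_2(ln 4) = (-5)(4^5)(1) + (2)(4^1)(1) = -5112.

-5112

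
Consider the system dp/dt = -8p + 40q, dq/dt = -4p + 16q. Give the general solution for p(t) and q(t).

p(t) = C_1e^(4t)sin(4t) + 3C_1e^(4t)cos(4t) + 3C_2e^(4t)sin(4t) - C_2e^(4t)cos(4t), q(t) = C_1e^(4t)cos(4t) + C_2e^(4t)sin(4t)

Coefficient matrix A = [[-8, 40], [-4, 16]].
Characteristic polynomial det(A - λI) = λ^2 - 8λ + 32 = 0.
Eigenvalues λ = 4 ± 4i (complex conjugate pair).
For λ=4+4i: an eigenvector is (3,1) - i(1,0) = (3 - i, 1).
A real fundamental pair from Re and Im of e^((4+4i)t)v: X_1 = e^(4t)(cos(4t)·(3,1) + sin(4t)·(1,0)), X_2 = e^(4t)(sin(4t)·(3,1) - cos(4t)·(1,0)).
General solution: C_1X_1 + C_2X_2.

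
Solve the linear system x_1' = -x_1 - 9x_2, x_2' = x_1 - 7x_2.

x_1(t) = -3c_1e^(-4t) - 3c_2te^(-4t) - c_2e^(-4t), x_2(t) = -c_1e^(-4t) - c_2te^(-4t)

Coefficient matrix A = [[-1, -9], [1, -7]].
Characteristic polynomial det(A - λI) = λ^2 + 8λ + 16 = 0.
Single eigenvalue λ = -4 with algebraic multiplicity 2.
Eigenvector v = (-3,-1); generalized eigenvector w with (A-λI)w=v is (-1,0).
General solution: e^(-4t)[c_1·v + c_2·(t·v + w)].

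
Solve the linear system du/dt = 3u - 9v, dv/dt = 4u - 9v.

Coefficient matrix A = [[3, -9], [4, -9]].
Characteristic polynomial det(A - λI) = λ^2 + 6λ + 9 = 0.
Single eigenvalue λ = -3 with algebraic multiplicity 2.
Eigenvector v = (-3,-2); generalized eigenvector w with (A-λI)w=v is (-2,-1).
General solution: e^(-3t)[c_1·v + c_2·(t·v + w)].

u(t) = -3c_1e^(-3t) - 3c_2te^(-3t) - 2c_2e^(-3t), v(t) = -2c_1e^(-3t) - 2c_2te^(-3t) - c_2e^(-3t)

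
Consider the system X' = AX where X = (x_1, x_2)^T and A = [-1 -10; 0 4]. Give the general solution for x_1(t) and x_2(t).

x_1(t) = -K_1e^(-t) + 2K_2e^(4t), x_2(t) = -K_2e^(4t)

Coefficient matrix A = [[-1, -10], [0, 4]].
Characteristic polynomial det(A - λI) = λ^2 - 3λ - 4 = 0.
Eigenvalues λ = -1, 4.
For λ=-1: (A-λI) row 1 is [0, -10], so an eigenvector is (-1, 0).
For λ=4: (A-λI) row 1 is [-5, -10], so an eigenvector is (2, -1).
General solution: K_1e^(-t)(-1,0) + K_2e^(4t)(2,-1).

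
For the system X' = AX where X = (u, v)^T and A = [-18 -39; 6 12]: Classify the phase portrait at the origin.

A = [[-18,-39],[6,12]]; det(A-λI) = λ^2 + 6λ + 18.
λ = -3 ± 3i: negative real part.

stable spiral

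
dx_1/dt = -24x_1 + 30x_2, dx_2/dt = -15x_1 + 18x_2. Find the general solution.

x_1(t) = c_1e^(-3t)sin(3t) - 3c_1e^(-3t)cos(3t) - 3c_2e^(-3t)sin(3t) - c_2e^(-3t)cos(3t), x_2(t) = c_1e^(-3t)sin(3t) - 2c_1e^(-3t)cos(3t) - 2c_2e^(-3t)sin(3t) - c_2e^(-3t)cos(3t)

Coefficient matrix A = [[-24, 30], [-15, 18]].
Characteristic polynomial det(A - λI) = λ^2 + 6λ + 18 = 0.
Eigenvalues λ = -3 ± 3i (complex conjugate pair).
For λ=-3+3i: an eigenvector is (-3,-2) - i(1,1) = (-3 - i, -2 - i).
A real fundamental pair from Re and Im of e^((-3+3i)t)v: X_1 = e^(-3t)(cos(3t)·(-3,-2) + sin(3t)·(1,1)), X_2 = e^(-3t)(sin(3t)·(-3,-2) - cos(3t)·(1,1)).
General solution: c_1X_1 + c_2X_2.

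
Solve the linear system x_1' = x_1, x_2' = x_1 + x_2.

Coefficient matrix A = [[1, 0], [1, 1]].
Characteristic polynomial det(A - λI) = λ^2 - 2λ + 1 = 0.
Single eigenvalue λ = 1 with algebraic multiplicity 2.
Eigenvector v = (0,1); generalized eigenvector w with (A-λI)w=v is (1,-3).
General solution: e^(t)[c_1·v + c_2·(t·v + w)].

x_1(t) = c_2e^(t), x_2(t) = c_1e^(t) + c_2te^(t) - 3c_2e^(t)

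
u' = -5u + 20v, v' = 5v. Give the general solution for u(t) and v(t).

u(t) = -C_1e^(-5t) - 2C_2e^(5t), v(t) = -C_2e^(5t)

Coefficient matrix A = [[-5, 20], [0, 5]].
Characteristic polynomial det(A - λI) = λ^2 - 25 = 0.
Eigenvalues λ = -5, 5.
For λ=-5: (A-λI) row 1 is [0, 20], so an eigenvector is (-1, 0).
For λ=5: (A-λI) row 1 is [-10, 20], so an eigenvector is (-2, -1).
General solution: C_1e^(-5t)(-1,0) + C_2e^(5t)(-2,-1).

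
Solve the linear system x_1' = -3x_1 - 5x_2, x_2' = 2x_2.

Coefficient matrix A = [[-3, -5], [0, 2]].
Characteristic polynomial det(A - λI) = λ^2 + λ - 6 = 0.
Eigenvalues λ = -3, 2.
For λ=-3: (A-λI) row 1 is [0, -5], so an eigenvector is (1, 0).
For λ=2: (A-λI) row 1 is [-5, -5], so an eigenvector is (-1, 1).
General solution: C_1e^(-3t)(1,0) + C_2e^(2t)(-1,1).

x_1(t) = C_1e^(-3t) - C_2e^(2t), x_2(t) = C_2e^(2t)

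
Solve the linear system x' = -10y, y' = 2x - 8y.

x(t) = 2c_1e^(-4t)sin(2t) + c_1e^(-4t)cos(2t) + c_2e^(-4t)sin(2t) - 2c_2e^(-4t)cos(2t), y(t) = c_1e^(-4t)sin(2t) - c_2e^(-4t)cos(2t)

Coefficient matrix A = [[0, -10], [2, -8]].
Characteristic polynomial det(A - λI) = λ^2 + 8λ + 20 = 0.
Eigenvalues λ = -4 ± 2i (complex conjugate pair).
For λ=-4+2i: an eigenvector is (1,0) - i(2,1) = (1 - 2i, 0 - i).
A real fundamental pair from Re and Im of e^((-4+2i)t)v: X_1 = e^(-4t)(cos(2t)·(1,0) + sin(2t)·(2,1)), X_2 = e^(-4t)(sin(2t)·(1,0) - cos(2t)·(2,1)).
General solution: c_1X_1 + c_2X_2.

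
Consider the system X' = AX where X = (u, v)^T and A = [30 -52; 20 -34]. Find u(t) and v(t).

u(t) = -2C_1e^(-2t)sin(4t) + 3C_1e^(-2t)cos(4t) + 3C_2e^(-2t)sin(4t) + 2C_2e^(-2t)cos(4t), v(t) = -C_1e^(-2t)sin(4t) + 2C_1e^(-2t)cos(4t) + 2C_2e^(-2t)sin(4t) + C_2e^(-2t)cos(4t)

Coefficient matrix A = [[30, -52], [20, -34]].
Characteristic polynomial det(A - λI) = λ^2 + 4λ + 20 = 0.
Eigenvalues λ = -2 ± 4i (complex conjugate pair).
For λ=-2+4i: an eigenvector is (3,2) - i(-2,-1) = (3 + 2i, 2 + i).
A real fundamental pair from Re and Im of e^((-2+4i)t)v: X_1 = e^(-2t)(cos(4t)·(3,2) + sin(4t)·(-2,-1)), X_2 = e^(-2t)(sin(4t)·(3,2) - cos(4t)·(-2,-1)).
General solution: C_1X_1 + C_2X_2.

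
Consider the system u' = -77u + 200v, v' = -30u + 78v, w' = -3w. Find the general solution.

Coefficient matrix A = [[-77, 200, 0], [-30, 78, 0], [0, 0, -3]].
det(A - λI) = 0 gives eigenvalues λ = 3, -2, -3.
For λ=3: eigenvector (5,2,0).
For λ=-2: eigenvector (-8,-3,0).
For λ=-3: eigenvector (0,0,1).
General solution: C_1e^(3t)(5,2,0) + C_2e^(-2t)(-8,-3,0) + C_3e^(-3t)(0,0,1).

u(t) = 5C_1e^(3t) - 8C_2e^(-2t), v(t) = 2C_1e^(3t) - 3C_2e^(-2t), w(t) = C_3e^(-3t)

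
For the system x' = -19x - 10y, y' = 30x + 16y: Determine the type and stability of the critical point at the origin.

saddle

A = [[-19,-10],[30,16]]; det(A-λI) = λ^2 + 3λ - 4.
λ = -4, 1: opposite signs.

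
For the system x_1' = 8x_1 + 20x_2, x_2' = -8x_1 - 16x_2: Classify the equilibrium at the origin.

stable spiral

A = [[8,20],[-8,-16]]; det(A-λI) = λ^2 + 8λ + 32.
λ = -4 ± 4i: negative real part.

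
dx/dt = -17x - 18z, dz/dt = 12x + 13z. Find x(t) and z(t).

Coefficient matrix A = [[-17, -18], [12, 13]].
Characteristic polynomial det(A - λI) = λ^2 + 4λ - 5 = 0.
Eigenvalues λ = 1, -5.
For λ=1: (A-λI) row 1 is [-18, -18], so an eigenvector is (1, -1).
For λ=-5: (A-λI) row 1 is [-12, -18], so an eigenvector is (3, -2).
General solution: K_1e^(t)(1,-1) + K_2e^(-5t)(3,-2).

x(t) = K_1e^(t) + 3K_2e^(-5t), z(t) = -K_1e^(t) - 2K_2e^(-5t)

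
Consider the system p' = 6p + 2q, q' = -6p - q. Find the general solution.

p(t) = -K_1e^(2t) - 2K_2e^(3t), q(t) = 2K_1e^(2t) + 3K_2e^(3t)

Coefficient matrix A = [[6, 2], [-6, -1]].
Characteristic polynomial det(A - λI) = λ^2 - 5λ + 6 = 0.
Eigenvalues λ = 2, 3.
For λ=2: (A-λI) row 1 is [4, 2], so an eigenvector is (-1, 2).
For λ=3: (A-λI) row 1 is [3, 2], so an eigenvector is (-2, 3).
General solution: K_1e^(2t)(-1,2) + K_2e^(3t)(-2,3).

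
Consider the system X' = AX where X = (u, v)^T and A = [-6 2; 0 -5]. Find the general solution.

Coefficient matrix A = [[-6, 2], [0, -5]].
Characteristic polynomial det(A - λI) = λ^2 + 11λ + 30 = 0.
Eigenvalues λ = -5, -6.
For λ=-5: (A-λI) row 1 is [-1, 2], so an eigenvector is (2, 1).
For λ=-6: (A-λI) row 1 is [0, 2], so an eigenvector is (1, 0).
General solution: C_1e^(-5t)(2,1) + C_2e^(-6t)(1,0).

u(t) = 2C_1e^(-5t) + C_2e^(-6t), v(t) = C_1e^(-5t)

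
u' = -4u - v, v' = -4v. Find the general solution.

u(t) = C_1e^(-4t) + C_2te^(-4t) - 2C_2e^(-4t), v(t) = -C_2e^(-4t)

Coefficient matrix A = [[-4, -1], [0, -4]].
Characteristic polynomial det(A - λI) = λ^2 + 8λ + 16 = 0.
Single eigenvalue λ = -4 with algebraic multiplicity 2.
Eigenvector v = (1,0); generalized eigenvector w with (A-λI)w=v is (-2,-1).
General solution: e^(-4t)[C_1·v + C_2·(t·v + w)].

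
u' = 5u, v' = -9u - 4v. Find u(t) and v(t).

Coefficient matrix A = [[5, 0], [-9, -4]].
Characteristic polynomial det(A - λI) = λ^2 - λ - 20 = 0.
Eigenvalues λ = 5, -4.
For λ=5: (A-λI) row 2 is [-9, -9], so an eigenvector is (-1, 1).
For λ=-4: (A-λI) row 1 is [9, 0], so an eigenvector is (0, -1).
General solution: K_1e^(5t)(-1,1) + K_2e^(-4t)(0,-1).

u(t) = -K_1e^(5t), v(t) = K_1e^(5t) - K_2e^(-4t)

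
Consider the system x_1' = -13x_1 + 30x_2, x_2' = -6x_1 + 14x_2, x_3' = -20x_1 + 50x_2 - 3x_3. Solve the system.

x_1(t) = 5K_1e^(-t) + 2K_2e^(2t), x_2(t) = 2K_1e^(-t) + K_2e^(2t), x_3(t) = 2K_2e^(2t) + K_3e^(-3t)

Coefficient matrix A = [[-13, 30, 0], [-6, 14, 0], [-20, 50, -3]].
det(A - λI) = 0 gives eigenvalues λ = -1, 2, -3.
For λ=-1: eigenvector (5,2,0).
For λ=2: eigenvector (2,1,2).
For λ=-3: eigenvector (0,0,1).
General solution: K_1e^(-t)(5,2,0) + K_2e^(2t)(2,1,2) + K_3e^(-3t)(0,0,1).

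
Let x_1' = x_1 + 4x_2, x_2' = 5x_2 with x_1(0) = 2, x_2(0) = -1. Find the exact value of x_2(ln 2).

-32

A = [[1,4],[0,5]]; eigenvalues λ = 1, 5.
Eigenvectors: (-1,0) for λ=1, (1,1) for λ=5.
From the initial condition, c_1 = -3, c_2 = -1.
x_2(ln 2) = (-3)(2^1)(0) + (-1)(2^5)(1) = -32.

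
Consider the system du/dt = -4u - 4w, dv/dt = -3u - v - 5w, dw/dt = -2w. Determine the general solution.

u(t) = K_2e^(-4t) - 2K_3e^(-2t), v(t) = K_1e^(-t) + K_2e^(-4t) - K_3e^(-2t), w(t) = K_3e^(-2t)

Coefficient matrix A = [[-4, 0, -4], [-3, -1, -5], [0, 0, -2]].
det(A - λI) = 0 gives eigenvalues λ = -1, -4, -2.
For λ=-1: eigenvector (0,1,0).
For λ=-4: eigenvector (1,1,0).
For λ=-2: eigenvector (-2,-1,1).
General solution: K_1e^(-t)(0,1,0) + K_2e^(-4t)(1,1,0) + K_3e^(-2t)(-2,-1,1).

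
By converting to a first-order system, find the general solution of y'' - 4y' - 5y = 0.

y(t) = C_1e^(-t) + C_2e^(5t)

Let x_1 = y, x_2 = y'. Then x_1' = x_2 and x_2' = 5x_1 + 4x_2.
A = [[0,1],[5,4]]; det(A-λI) = λ^2 - 4λ - 5.
Eigenvalues λ = -1, 5 with eigenvectors (1,-1), (1,5).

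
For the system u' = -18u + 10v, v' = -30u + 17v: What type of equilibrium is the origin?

A = [[-18,10],[-30,17]]; det(A-λI) = λ^2 + λ - 6.
λ = 2, -3: opposite signs.

saddle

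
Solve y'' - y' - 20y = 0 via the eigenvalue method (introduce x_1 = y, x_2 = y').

y(t) = C_1e^(5t) + C_2e^(-4t)

Let x_1 = y, x_2 = y'. Then x_1' = x_2 and x_2' = 20x_1 + x_2.
A = [[0,1],[20,1]]; det(A-λI) = λ^2 - λ - 20.
Eigenvalues λ = 5, -4 with eigenvectors (1,5), (1,-4).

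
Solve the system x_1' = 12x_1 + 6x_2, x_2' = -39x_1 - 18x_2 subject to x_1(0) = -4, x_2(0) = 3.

x_1(t) = -14e^(-3t)sin(3t) - 4e^(-3t)cos(3t), x_2(t) = 37e^(-3t)sin(3t) + 3e^(-3t)cos(3t)

Coefficient matrix A = [[12, 6], [-39, -18]].
Characteristic polynomial det(A - λI) = λ^2 + 6λ + 18 = 0.
Eigenvalues λ = -3 ± 3i (complex conjugate pair).
For λ=-3+3i: an eigenvector is (1,-3) - i(-1,2) = (1 + i, -3 - 2i).
A real fundamental pair from Re and Im of e^((-3+3i)t)v: X_1 = e^(-3t)(cos(3t)·(1,-3) + sin(3t)·(-1,2)), X_2 = e^(-3t)(sin(3t)·(1,-3) - cos(3t)·(-1,2)).
General solution: K_1X_1 + K_2X_2.
Applying x_1(0)=-4, x_2(0)=3 gives K_1=5, K_2=-9.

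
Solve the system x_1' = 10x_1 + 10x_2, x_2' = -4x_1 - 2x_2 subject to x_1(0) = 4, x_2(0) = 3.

Coefficient matrix A = [[10, 10], [-4, -2]].
Characteristic polynomial det(A - λI) = λ^2 - 8λ + 20 = 0.
Eigenvalues λ = 4 ± 2i (complex conjugate pair).
For λ=4+2i: an eigenvector is (2,-1) - i(1,-1) = (2 - i, -1 + i).
A real fundamental pair from Re and Im of e^((4+2i)t)v: X_1 = e^(4t)(cos(2t)·(2,-1) + sin(2t)·(1,-1)), X_2 = e^(4t)(sin(2t)·(2,-1) - cos(2t)·(1,-1)).
General solution: c_1X_1 + c_2X_2.
Applying x_1(0)=4, x_2(0)=3 gives c_1=7, c_2=10.

x_1(t) = 27e^(4t)sin(2t) + 4e^(4t)cos(2t), x_2(t) = -17e^(4t)sin(2t) + 3e^(4t)cos(2t)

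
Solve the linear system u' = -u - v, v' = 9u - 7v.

u(t) = -C_1e^(-4t) - C_2te^(-4t) - C_2e^(-4t), v(t) = -3C_1e^(-4t) - 3C_2te^(-4t) - 2C_2e^(-4t)

Coefficient matrix A = [[-1, -1], [9, -7]].
Characteristic polynomial det(A - λI) = λ^2 + 8λ + 16 = 0.
Single eigenvalue λ = -4 with algebraic multiplicity 2.
Eigenvector v = (-1,-3); generalized eigenvector w with (A-λI)w=v is (-1,-2).
General solution: e^(-4t)[C_1·v + C_2·(t·v + w)].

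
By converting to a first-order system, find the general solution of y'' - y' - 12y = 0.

y(t) = c_1e^(4t) + c_2e^(-3t)

Let x_1 = y, x_2 = y'. Then x_1' = x_2 and x_2' = 12x_1 + x_2.
A = [[0,1],[12,1]]; det(A-λI) = λ^2 - λ - 12.
Eigenvalues λ = 4, -3 with eigenvectors (1,4), (1,-3).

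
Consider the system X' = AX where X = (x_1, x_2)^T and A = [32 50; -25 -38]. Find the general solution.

x_1(t) = -3c_1e^(-3t)sin(5t) + c_1e^(-3t)cos(5t) + c_2e^(-3t)sin(5t) + 3c_2e^(-3t)cos(5t), x_2(t) = 2c_1e^(-3t)sin(5t) - c_1e^(-3t)cos(5t) - c_2e^(-3t)sin(5t) - 2c_2e^(-3t)cos(5t)

Coefficient matrix A = [[32, 50], [-25, -38]].
Characteristic polynomial det(A - λI) = λ^2 + 6λ + 34 = 0.
Eigenvalues λ = -3 ± 5i (complex conjugate pair).
For λ=-3+5i: an eigenvector is (1,-1) - i(-3,2) = (1 + 3i, -1 - 2i).
A real fundamental pair from Re and Im of e^((-3+5i)t)v: X_1 = e^(-3t)(cos(5t)·(1,-1) + sin(5t)·(-3,2)), X_2 = e^(-3t)(sin(5t)·(1,-1) - cos(5t)·(-3,2)).
General solution: c_1X_1 + c_2X_2.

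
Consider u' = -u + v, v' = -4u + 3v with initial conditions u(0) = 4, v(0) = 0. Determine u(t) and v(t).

Coefficient matrix A = [[-1, 1], [-4, 3]].
Characteristic polynomial det(A - λI) = λ^2 - 2λ + 1 = 0.
Single eigenvalue λ = 1 with algebraic multiplicity 2.
Eigenvector v = (-1,-2); generalized eigenvector w with (A-λI)w=v is (0,-1).
General solution: e^(t)[C_1·v + C_2·(t·v + w)].
Applying u(0)=4, v(0)=0 gives C_1=-4, C_2=8.

u(t) = -8te^(t) + 4e^(t), v(t) = -16te^(t)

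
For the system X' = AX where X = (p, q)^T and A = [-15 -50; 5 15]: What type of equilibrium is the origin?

A = [[-15,-50],[5,15]]; det(A-λI) = λ^2 + 25.
λ = 0 ± 5i: zero real part.

center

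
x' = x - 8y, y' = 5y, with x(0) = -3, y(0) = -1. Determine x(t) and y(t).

Coefficient matrix A = [[1, -8], [0, 5]].
Characteristic polynomial det(A - λI) = λ^2 - 6λ + 5 = 0.
Eigenvalues λ = 5, 1.
For λ=5: (A-λI) row 1 is [-4, -8], so an eigenvector is (2, -1).
For λ=1: (A-λI) row 1 is [0, -8], so an eigenvector is (1, 0).
General solution: K_1e^(5t)(2,-1) + K_2e^(t)(1,0).
Applying x(0)=-3, y(0)=-1 gives K_1=1, K_2=-5.

x(t) = 2e^(5t) - 5e^(t), y(t) = -e^(5t)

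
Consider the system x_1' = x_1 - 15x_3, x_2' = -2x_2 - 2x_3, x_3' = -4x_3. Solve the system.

x_1(t) = C_1e^(t) + 3C_2e^(-4t), x_2(t) = C_2e^(-4t) + C_3e^(-2t), x_3(t) = C_2e^(-4t)

Coefficient matrix A = [[1, 0, -15], [0, -2, -2], [0, 0, -4]].
det(A - λI) = 0 gives eigenvalues λ = 1, -4, -2.
For λ=1: eigenvector (1,0,0).
For λ=-4: eigenvector (3,1,1).
For λ=-2: eigenvector (0,1,0).
General solution: C_1e^(t)(1,0,0) + C_2e^(-4t)(3,1,1) + C_3e^(-2t)(0,1,0).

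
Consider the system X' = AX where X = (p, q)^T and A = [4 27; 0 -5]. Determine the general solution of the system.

Coefficient matrix A = [[4, 27], [0, -5]].
Characteristic polynomial det(A - λI) = λ^2 + λ - 20 = 0.
Eigenvalues λ = 4, -5.
For λ=4: (A-λI) row 1 is [0, 27], so an eigenvector is (-1, 0).
For λ=-5: (A-λI) row 1 is [9, 27], so an eigenvector is (3, -1).
General solution: K_1e^(4t)(-1,0) + K_2e^(-5t)(3,-1).

p(t) = -K_1e^(4t) + 3K_2e^(-5t), q(t) = -K_2e^(-5t)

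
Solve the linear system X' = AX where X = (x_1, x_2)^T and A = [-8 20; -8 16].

x_1(t) = -2K_1e^(4t)sin(4t) - K_1e^(4t)cos(4t) - K_2e^(4t)sin(4t) + 2K_2e^(4t)cos(4t), x_2(t) = -K_1e^(4t)sin(4t) - K_1e^(4t)cos(4t) - K_2e^(4t)sin(4t) + K_2e^(4t)cos(4t)

Coefficient matrix A = [[-8, 20], [-8, 16]].
Characteristic polynomial det(A - λI) = λ^2 - 8λ + 32 = 0.
Eigenvalues λ = 4 ± 4i (complex conjugate pair).
For λ=4+4i: an eigenvector is (-1,-1) - i(-2,-1) = (-1 + 2i, -1 + i).
A real fundamental pair from Re and Im of e^((4+4i)t)v: X_1 = e^(4t)(cos(4t)·(-1,-1) + sin(4t)·(-2,-1)), X_2 = e^(4t)(sin(4t)·(-1,-1) - cos(4t)·(-2,-1)).
General solution: K_1X_1 + K_2X_2.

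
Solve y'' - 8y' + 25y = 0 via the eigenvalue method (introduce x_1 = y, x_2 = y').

y(t) = C_1e^(4t)cos(3t) + C_2e^(4t)sin(3t)

Let x_1 = y, x_2 = y'. Then x_1' = x_2 and x_2' = -25x_1 + 8x_2.
A = [[0,1],[-25,8]]; det(A-λI) = λ^2 - 8λ + 25.
Eigenvalues λ = 4 ± 3i.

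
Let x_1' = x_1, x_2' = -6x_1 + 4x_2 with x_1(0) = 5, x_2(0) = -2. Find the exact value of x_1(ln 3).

15

A = [[1,0],[-6,4]]; eigenvalues λ = 4, 1.
Eigenvectors: (0,-1) for λ=4, (1,2) for λ=1.
From the initial condition, c_1 = 12, c_2 = 5.
x_1(ln 3) = (12)(3^4)(0) + (5)(3^1)(1) = 15.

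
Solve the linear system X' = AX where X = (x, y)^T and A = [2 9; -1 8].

Coefficient matrix A = [[2, 9], [-1, 8]].
Characteristic polynomial det(A - λI) = λ^2 - 10λ + 25 = 0.
Single eigenvalue λ = 5 with algebraic multiplicity 2.
Eigenvector v = (-3,-1); generalized eigenvector w with (A-λI)w=v is (1,0).
General solution: e^(5t)[K_1·v + K_2·(t·v + w)].

x(t) = -3K_1e^(5t) - 3K_2te^(5t) + K_2e^(5t), y(t) = -K_1e^(5t) - K_2te^(5t)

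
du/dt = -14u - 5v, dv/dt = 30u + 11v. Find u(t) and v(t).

u(t) = -C_1e^(t) + C_2e^(-4t), v(t) = 3C_1e^(t) - 2C_2e^(-4t)

Coefficient matrix A = [[-14, -5], [30, 11]].
Characteristic polynomial det(A - λI) = λ^2 + 3λ - 4 = 0.
Eigenvalues λ = 1, -4.
For λ=1: (A-λI) row 1 is [-15, -5], so an eigenvector is (-1, 3).
For λ=-4: (A-λI) row 1 is [-10, -5], so an eigenvector is (1, -2).
General solution: C_1e^(t)(-1,3) + C_2e^(-4t)(1,-2).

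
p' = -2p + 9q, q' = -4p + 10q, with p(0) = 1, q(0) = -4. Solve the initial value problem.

Coefficient matrix A = [[-2, 9], [-4, 10]].
Characteristic polynomial det(A - λI) = λ^2 - 8λ + 16 = 0.
Single eigenvalue λ = 4 with algebraic multiplicity 2.
Eigenvector v = (-3,-2); generalized eigenvector w with (A-λI)w=v is (2,1).
General solution: e^(4t)[C_1·v + C_2·(t·v + w)].
Applying p(0)=1, q(0)=-4 gives C_1=9, C_2=14.

p(t) = -42te^(4t) + e^(4t), q(t) = -28te^(4t) - 4e^(4t)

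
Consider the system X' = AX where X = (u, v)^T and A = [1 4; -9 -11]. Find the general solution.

u(t) = 2c_1e^(-5t) + 2c_2te^(-5t) - c_2e^(-5t), v(t) = -3c_1e^(-5t) - 3c_2te^(-5t) + 2c_2e^(-5t)

Coefficient matrix A = [[1, 4], [-9, -11]].
Characteristic polynomial det(A - λI) = λ^2 + 10λ + 25 = 0.
Single eigenvalue λ = -5 with algebraic multiplicity 2.
Eigenvector v = (2,-3); generalized eigenvector w with (A-λI)w=v is (-1,2).
General solution: e^(-5t)[c_1·v + c_2·(t·v + w)].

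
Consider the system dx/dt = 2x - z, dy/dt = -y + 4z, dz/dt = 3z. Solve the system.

Coefficient matrix A = [[2, 0, -1], [0, -1, 4], [0, 0, 3]].
det(A - λI) = 0 gives eigenvalues λ = 3, -1, 2.
For λ=3: eigenvector (-1,1,1).
For λ=-1: eigenvector (0,1,0).
For λ=2: eigenvector (1,0,0).
General solution: c_1e^(3t)(-1,1,1) + c_2e^(-t)(0,1,0) + c_3e^(2t)(1,0,0).

x(t) = -c_1e^(3t) + c_3e^(2t), y(t) = c_1e^(3t) + c_2e^(-t), z(t) = c_1e^(3t)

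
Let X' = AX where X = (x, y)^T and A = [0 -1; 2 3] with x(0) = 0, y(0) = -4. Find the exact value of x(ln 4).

48

A = [[0,-1],[2,3]]; eigenvalues λ = 1, 2.
Eigenvectors: (-1,1) for λ=1, (-1,2) for λ=2.
From the initial condition, c_1 = 4, c_2 = -4.
x(ln 4) = (4)(4^1)(-1) + (-4)(4^2)(-1) = 48.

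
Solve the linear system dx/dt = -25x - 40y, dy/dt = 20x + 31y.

Coefficient matrix A = [[-25, -40], [20, 31]].
Characteristic polynomial det(A - λI) = λ^2 - 6λ + 25 = 0.
Eigenvalues λ = 3 ± 4i (complex conjugate pair).
For λ=3+4i: an eigenvector is (3,-2) - i(-1,1) = (3 + i, -2 - i).
A real fundamental pair from Re and Im of e^((3+4i)t)v: X_1 = e^(3t)(cos(4t)·(3,-2) + sin(4t)·(-1,1)), X_2 = e^(3t)(sin(4t)·(3,-2) - cos(4t)·(-1,1)).
General solution: K_1X_1 + K_2X_2.

x(t) = -K_1e^(3t)sin(4t) + 3K_1e^(3t)cos(4t) + 3K_2e^(3t)sin(4t) + K_2e^(3t)cos(4t), y(t) = K_1e^(3t)sin(4t) - 2K_1e^(3t)cos(4t) - 2K_2e^(3t)sin(4t) - K_2e^(3t)cos(4t)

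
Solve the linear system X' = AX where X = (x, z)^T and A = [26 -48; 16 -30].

x(t) = -3C_1e^(-6t) - 2C_2e^(2t), z(t) = -2C_1e^(-6t) - C_2e^(2t)

Coefficient matrix A = [[26, -48], [16, -30]].
Characteristic polynomial det(A - λI) = λ^2 + 4λ - 12 = 0.
Eigenvalues λ = -6, 2.
For λ=-6: (A-λI) row 1 is [32, -48], so an eigenvector is (-3, -2).
For λ=2: (A-λI) row 1 is [24, -48], so an eigenvector is (-2, -1).
General solution: C_1e^(-6t)(-3,-2) + C_2e^(2t)(-2,-1).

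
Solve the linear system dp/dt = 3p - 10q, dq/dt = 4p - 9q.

p(t) = c_1e^(-3t)sin(2t) + 2c_1e^(-3t)cos(2t) + 2c_2e^(-3t)sin(2t) - c_2e^(-3t)cos(2t), q(t) = c_1e^(-3t)sin(2t) + c_1e^(-3t)cos(2t) + c_2e^(-3t)sin(2t) - c_2e^(-3t)cos(2t)

Coefficient matrix A = [[3, -10], [4, -9]].
Characteristic polynomial det(A - λI) = λ^2 + 6λ + 13 = 0.
Eigenvalues λ = -3 ± 2i (complex conjugate pair).
For λ=-3+2i: an eigenvector is (2,1) - i(1,1) = (2 - i, 1 - i).
A real fundamental pair from Re and Im of e^((-3+2i)t)v: X_1 = e^(-3t)(cos(2t)·(2,1) + sin(2t)·(1,1)), X_2 = e^(-3t)(sin(2t)·(2,1) - cos(2t)·(1,1)).
General solution: c_1X_1 + c_2X_2.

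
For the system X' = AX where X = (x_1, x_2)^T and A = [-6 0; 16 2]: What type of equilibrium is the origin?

saddle

A = [[-6,0],[16,2]]; det(A-λI) = λ^2 + 4λ - 12.
λ = 2, -6: opposite signs.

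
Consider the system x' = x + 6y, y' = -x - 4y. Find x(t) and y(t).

x(t) = 2C_1e^(-2t) + 3C_2e^(-t), y(t) = -C_1e^(-2t) - C_2e^(-t)

Coefficient matrix A = [[1, 6], [-1, -4]].
Characteristic polynomial det(A - λI) = λ^2 + 3λ + 2 = 0.
Eigenvalues λ = -2, -1.
For λ=-2: (A-λI) row 1 is [3, 6], so an eigenvector is (2, -1).
For λ=-1: (A-λI) row 1 is [2, 6], so an eigenvector is (3, -1).
General solution: C_1e^(-2t)(2,-1) + C_2e^(-t)(3,-1).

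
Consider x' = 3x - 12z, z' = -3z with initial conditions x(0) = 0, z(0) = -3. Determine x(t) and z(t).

x(t) = 6e^(3t) - 6e^(-3t), z(t) = -3e^(-3t)

Coefficient matrix A = [[3, -12], [0, -3]].
Characteristic polynomial det(A - λI) = λ^2 - 9 = 0.
Eigenvalues λ = -3, 3.
For λ=-3: (A-λI) row 1 is [6, -12], so an eigenvector is (2, 1).
For λ=3: (A-λI) row 1 is [0, -12], so an eigenvector is (-1, 0).
General solution: C_1e^(-3t)(2,1) + C_2e^(3t)(-1,0).
Applying x(0)=0, z(0)=-3 gives C_1=-3, C_2=-6.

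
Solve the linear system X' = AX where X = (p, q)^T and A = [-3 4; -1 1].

p(t) = -2c_1e^(-t) - 2c_2te^(-t) + c_2e^(-t), q(t) = -c_1e^(-t) - c_2te^(-t)

Coefficient matrix A = [[-3, 4], [-1, 1]].
Characteristic polynomial det(A - λI) = λ^2 + 2λ + 1 = 0.
Single eigenvalue λ = -1 with algebraic multiplicity 2.
Eigenvector v = (-2,-1); generalized eigenvector w with (A-λI)w=v is (1,0).
General solution: e^(-t)[c_1·v + c_2·(t·v + w)].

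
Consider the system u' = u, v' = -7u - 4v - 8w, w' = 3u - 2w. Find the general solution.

u(t) = K_1e^(t), v(t) = -3K_1e^(t) + K_2e^(-4t) - 4K_3e^(-2t), w(t) = K_1e^(t) + K_3e^(-2t)

Coefficient matrix A = [[1, 0, 0], [-7, -4, -8], [3, 0, -2]].
det(A - λI) = 0 gives eigenvalues λ = 1, -4, -2.
For λ=1: eigenvector (1,-3,1).
For λ=-4: eigenvector (0,1,0).
For λ=-2: eigenvector (0,-4,1).
General solution: K_1e^(t)(1,-3,1) + K_2e^(-4t)(0,1,0) + K_3e^(-2t)(0,-4,1).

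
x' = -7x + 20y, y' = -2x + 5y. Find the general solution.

x(t) = c_1e^(-t)sin(2t) + 3c_1e^(-t)cos(2t) + 3c_2e^(-t)sin(2t) - c_2e^(-t)cos(2t), y(t) = c_1e^(-t)cos(2t) + c_2e^(-t)sin(2t)

Coefficient matrix A = [[-7, 20], [-2, 5]].
Characteristic polynomial det(A - λI) = λ^2 + 2λ + 5 = 0.
Eigenvalues λ = -1 ± 2i (complex conjugate pair).
For λ=-1+2i: an eigenvector is (3,1) - i(1,0) = (3 - i, 1).
A real fundamental pair from Re and Im of e^((-1+2i)t)v: X_1 = e^(-t)(cos(2t)·(3,1) + sin(2t)·(1,0)), X_2 = e^(-t)(sin(2t)·(3,1) - cos(2t)·(1,0)).
General solution: c_1X_1 + c_2X_2.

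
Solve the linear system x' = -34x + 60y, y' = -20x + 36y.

Coefficient matrix A = [[-34, 60], [-20, 36]].
Characteristic polynomial det(A - λI) = λ^2 - 2λ - 24 = 0.
Eigenvalues λ = 6, -4.
For λ=6: (A-λI) row 1 is [-40, 60], so an eigenvector is (-3, -2).
For λ=-4: (A-λI) row 1 is [-30, 60], so an eigenvector is (-2, -1).
General solution: C_1e^(6t)(-3,-2) + C_2e^(-4t)(-2,-1).

x(t) = -3C_1e^(6t) - 2C_2e^(-4t), y(t) = -2C_1e^(6t) - C_2e^(-4t)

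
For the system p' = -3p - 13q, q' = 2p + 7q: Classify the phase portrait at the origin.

A = [[-3,-13],[2,7]]; det(A-λI) = λ^2 - 4λ + 5.
λ = 2 ± i: positive real part.

unstable spiral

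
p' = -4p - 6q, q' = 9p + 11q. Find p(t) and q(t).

Coefficient matrix A = [[-4, -6], [9, 11]].
Characteristic polynomial det(A - λI) = λ^2 - 7λ + 10 = 0.
Eigenvalues λ = 2, 5.
For λ=2: (A-λI) row 1 is [-6, -6], so an eigenvector is (1, -1).
For λ=5: (A-λI) row 1 is [-9, -6], so an eigenvector is (-2, 3).
General solution: K_1e^(2t)(1,-1) + K_2e^(5t)(-2,3).

p(t) = K_1e^(2t) - 2K_2e^(5t), q(t) = -K_1e^(2t) + 3K_2e^(5t)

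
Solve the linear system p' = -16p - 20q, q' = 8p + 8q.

p(t) = -C_1e^(-4t)sin(4t) + 2C_1e^(-4t)cos(4t) + 2C_2e^(-4t)sin(4t) + C_2e^(-4t)cos(4t), q(t) = C_1e^(-4t)sin(4t) - C_1e^(-4t)cos(4t) - C_2e^(-4t)sin(4t) - C_2e^(-4t)cos(4t)

Coefficient matrix A = [[-16, -20], [8, 8]].
Characteristic polynomial det(A - λI) = λ^2 + 8λ + 32 = 0.
Eigenvalues λ = -4 ± 4i (complex conjugate pair).
For λ=-4+4i: an eigenvector is (2,-1) - i(-1,1) = (2 + i, -1 - i).
A real fundamental pair from Re and Im of e^((-4+4i)t)v: X_1 = e^(-4t)(cos(4t)·(2,-1) + sin(4t)·(-1,1)), X_2 = e^(-4t)(sin(4t)·(2,-1) - cos(4t)·(-1,1)).
General solution: C_1X_1 + C_2X_2.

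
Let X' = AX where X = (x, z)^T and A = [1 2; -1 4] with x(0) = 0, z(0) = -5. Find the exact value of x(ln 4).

A = [[1,2],[-1,4]]; eigenvalues λ = 2, 3.
Eigenvectors: (-2,-1) for λ=2, (1,1) for λ=3.
From the initial condition, c_1 = -5, c_2 = -10.
x(ln 4) = (-5)(4^2)(-2) + (-10)(4^3)(1) = -480.

-480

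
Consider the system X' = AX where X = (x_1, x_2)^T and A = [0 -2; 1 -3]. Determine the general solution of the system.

Coefficient matrix A = [[0, -2], [1, -3]].
Characteristic polynomial det(A - λI) = λ^2 + 3λ + 2 = 0.
Eigenvalues λ = -1, -2.
For λ=-1: (A-λI) row 1 is [1, -2], so an eigenvector is (-2, -1).
For λ=-2: (A-λI) row 1 is [2, -2], so an eigenvector is (1, 1).
General solution: c_1e^(-t)(-2,-1) + c_2e^(-2t)(1,1).

x_1(t) = -2c_1e^(-t) + c_2e^(-2t), x_2(t) = -c_1e^(-t) + c_2e^(-2t)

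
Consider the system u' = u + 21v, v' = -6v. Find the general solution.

Coefficient matrix A = [[1, 21], [0, -6]].
Characteristic polynomial det(A - λI) = λ^2 + 5λ - 6 = 0.
Eigenvalues λ = 1, -6.
For λ=1: (A-λI) row 1 is [0, 21], so an eigenvector is (-1, 0).
For λ=-6: (A-λI) row 1 is [7, 21], so an eigenvector is (3, -1).
General solution: C_1e^(t)(-1,0) + C_2e^(-6t)(3,-1).

u(t) = -C_1e^(t) + 3C_2e^(-6t), v(t) = -C_2e^(-6t)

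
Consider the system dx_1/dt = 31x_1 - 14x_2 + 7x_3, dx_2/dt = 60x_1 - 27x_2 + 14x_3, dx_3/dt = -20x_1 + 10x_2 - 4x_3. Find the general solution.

Coefficient matrix A = [[31, -14, 7], [60, -27, 14], [-20, 10, -4]].
det(A - λI) = 0 gives eigenvalues λ = 1, 3, -4.
For λ=1: eigenvector (0,1,2).
For λ=3: eigenvector (1,2,0).
For λ=-4: eigenvector (-1,-2,1).
General solution: K_1e^(t)(0,1,2) + K_2e^(3t)(1,2,0) + K_3e^(-4t)(-1,-2,1).

x_1(t) = K_2e^(3t) - K_3e^(-4t), x_2(t) = K_1e^(t) + 2K_2e^(3t) - 2K_3e^(-4t), x_3(t) = 2K_1e^(t) + K_3e^(-4t)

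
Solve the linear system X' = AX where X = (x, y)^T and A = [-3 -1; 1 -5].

x(t) = -K_1e^(-4t) - K_2te^(-4t) - 3K_2e^(-4t), y(t) = -K_1e^(-4t) - K_2te^(-4t) - 2K_2e^(-4t)

Coefficient matrix A = [[-3, -1], [1, -5]].
Characteristic polynomial det(A - λI) = λ^2 + 8λ + 16 = 0.
Single eigenvalue λ = -4 with algebraic multiplicity 2.
Eigenvector v = (-1,-1); generalized eigenvector w with (A-λI)w=v is (-3,-2).
General solution: e^(-4t)[K_1·v + K_2·(t·v + w)].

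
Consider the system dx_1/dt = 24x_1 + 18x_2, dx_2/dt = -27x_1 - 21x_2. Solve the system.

Coefficient matrix A = [[24, 18], [-27, -21]].
Characteristic polynomial det(A - λI) = λ^2 - 3λ - 18 = 0.
Eigenvalues λ = -3, 6.
For λ=-3: (A-λI) row 1 is [27, 18], so an eigenvector is (2, -3).
For λ=6: (A-λI) row 1 is [18, 18], so an eigenvector is (-1, 1).
General solution: C_1e^(-3t)(2,-3) + C_2e^(6t)(-1,1).

x_1(t) = 2C_1e^(-3t) - C_2e^(6t), x_2(t) = -3C_1e^(-3t) + C_2e^(6t)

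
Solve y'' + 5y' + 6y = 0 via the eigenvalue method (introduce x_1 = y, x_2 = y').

y(t) = K_1e^(-3t) + K_2e^(-2t)

Let x_1 = y, x_2 = y'. Then x_1' = x_2 and x_2' = -6x_1 - 5x_2.
A = [[0,1],[-6,-5]]; det(A-λI) = λ^2 + 5λ + 6.
Eigenvalues λ = -3, -2 with eigenvectors (1,-3), (1,-2).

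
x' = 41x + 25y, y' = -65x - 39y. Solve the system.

Coefficient matrix A = [[41, 25], [-65, -39]].
Characteristic polynomial det(A - λI) = λ^2 - 2λ + 26 = 0.
Eigenvalues λ = 1 ± 5i (complex conjugate pair).
For λ=1+5i: an eigenvector is (-2,3) - i(-1,2) = (-2 + i, 3 - 2i).
A real fundamental pair from Re and Im of e^((1+5i)t)v: X_1 = e^(t)(cos(5t)·(-2,3) + sin(5t)·(-1,2)), X_2 = e^(t)(sin(5t)·(-2,3) - cos(5t)·(-1,2)).
General solution: K_1X_1 + K_2X_2.

x(t) = -K_1e^(t)sin(5t) - 2K_1e^(t)cos(5t) - 2K_2e^(t)sin(5t) + K_2e^(t)cos(5t), y(t) = 2K_1e^(t)sin(5t) + 3K_1e^(t)cos(5t) + 3K_2e^(t)sin(5t) - 2K_2e^(t)cos(5t)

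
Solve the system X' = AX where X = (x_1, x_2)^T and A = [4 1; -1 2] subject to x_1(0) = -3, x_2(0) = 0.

x_1(t) = -3te^(3t) - 3e^(3t), x_2(t) = 3te^(3t)

Coefficient matrix A = [[4, 1], [-1, 2]].
Characteristic polynomial det(A - λI) = λ^2 - 6λ + 9 = 0.
Single eigenvalue λ = 3 with algebraic multiplicity 2.
Eigenvector v = (1,-1); generalized eigenvector w with (A-λI)w=v is (0,1).
General solution: e^(3t)[C_1·v + C_2·(t·v + w)].
Applying x_1(0)=-3, x_2(0)=0 gives C_1=-3, C_2=-3.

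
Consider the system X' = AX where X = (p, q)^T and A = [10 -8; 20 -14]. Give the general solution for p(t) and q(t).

Coefficient matrix A = [[10, -8], [20, -14]].
Characteristic polynomial det(A - λI) = λ^2 + 4λ + 20 = 0.
Eigenvalues λ = -2 ± 4i (complex conjugate pair).
For λ=-2+4i: an eigenvector is (-1,-2) - i(1,1) = (-1 - i, -2 - i).
A real fundamental pair from Re and Im of e^((-2+4i)t)v: X_1 = e^(-2t)(cos(4t)·(-1,-2) + sin(4t)·(1,1)), X_2 = e^(-2t)(sin(4t)·(-1,-2) - cos(4t)·(1,1)).
General solution: C_1X_1 + C_2X_2.

p(t) = C_1e^(-2t)sin(4t) - C_1e^(-2t)cos(4t) - C_2e^(-2t)sin(4t) - C_2e^(-2t)cos(4t), q(t) = C_1e^(-2t)sin(4t) - 2C_1e^(-2t)cos(4t) - 2C_2e^(-2t)sin(4t) - C_2e^(-2t)cos(4t)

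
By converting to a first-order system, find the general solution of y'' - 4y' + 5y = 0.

y(t) = C_1e^(2t)cos(t) + C_2e^(2t)sin(t)

Let x_1 = y, x_2 = y'. Then x_1' = x_2 and x_2' = -5x_1 + 4x_2.
A = [[0,1],[-5,4]]; det(A-λI) = λ^2 - 4λ + 5.
Eigenvalues λ = 2 ± i.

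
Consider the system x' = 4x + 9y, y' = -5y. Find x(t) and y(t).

x(t) = -K_1e^(-5t) - K_2e^(4t), y(t) = K_1e^(-5t)

Coefficient matrix A = [[4, 9], [0, -5]].
Characteristic polynomial det(A - λI) = λ^2 + λ - 20 = 0.
Eigenvalues λ = -5, 4.
For λ=-5: (A-λI) row 1 is [9, 9], so an eigenvector is (-1, 1).
For λ=4: (A-λI) row 1 is [0, 9], so an eigenvector is (-1, 0).
General solution: K_1e^(-5t)(-1,1) + K_2e^(4t)(-1,0).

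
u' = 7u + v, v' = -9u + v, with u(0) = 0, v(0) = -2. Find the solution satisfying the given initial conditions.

u(t) = -2te^(4t), v(t) = 6te^(4t) - 2e^(4t)

Coefficient matrix A = [[7, 1], [-9, 1]].
Characteristic polynomial det(A - λI) = λ^2 - 8λ + 16 = 0.
Single eigenvalue λ = 4 with algebraic multiplicity 2.
Eigenvector v = (-1,3); generalized eigenvector w with (A-λI)w=v is (-1,2).
General solution: e^(4t)[C_1·v + C_2·(t·v + w)].
Applying u(0)=0, v(0)=-2 gives C_1=-2, C_2=2.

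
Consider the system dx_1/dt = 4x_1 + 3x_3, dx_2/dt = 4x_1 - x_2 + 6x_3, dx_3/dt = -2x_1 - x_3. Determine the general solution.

x_1(t) = 3c_1e^(2t) - c_3e^(t), x_2(t) = c_2e^(-t) + c_3e^(t), x_3(t) = -2c_1e^(2t) + c_3e^(t)

Coefficient matrix A = [[4, 0, 3], [4, -1, 6], [-2, 0, -1]].
det(A - λI) = 0 gives eigenvalues λ = 2, -1, 1.
For λ=2: eigenvector (3,0,-2).
For λ=-1: eigenvector (0,1,0).
For λ=1: eigenvector (-1,1,1).
General solution: c_1e^(2t)(3,0,-2) + c_2e^(-t)(0,1,0) + c_3e^(t)(-1,1,1).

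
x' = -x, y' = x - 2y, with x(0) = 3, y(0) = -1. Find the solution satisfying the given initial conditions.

x(t) = 3e^(-t), y(t) = 3e^(-t) - 4e^(-2t)

Coefficient matrix A = [[-1, 0], [1, -2]].
Characteristic polynomial det(A - λI) = λ^2 + 3λ + 2 = 0.
Eigenvalues λ = -2, -1.
For λ=-2: (A-λI) row 1 is [1, 0], so an eigenvector is (0, 1).
For λ=-1: (A-λI) row 2 is [1, -1], so an eigenvector is (-1, -1).
General solution: c_1e^(-2t)(0,1) + c_2e^(-t)(-1,-1).
Applying x(0)=3, y(0)=-1 gives c_1=-4, c_2=-3.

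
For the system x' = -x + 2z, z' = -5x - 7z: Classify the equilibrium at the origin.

stable spiral

A = [[-1,2],[-5,-7]]; det(A-λI) = λ^2 + 8λ + 17.
λ = -4 ± i: negative real part.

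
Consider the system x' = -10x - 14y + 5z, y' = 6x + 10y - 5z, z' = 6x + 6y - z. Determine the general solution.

x(t) = -K_1e^(-t) - K_2e^(4t) + 3K_3e^(-4t), y(t) = K_1e^(-t) + K_2e^(4t) - 2K_3e^(-4t), z(t) = K_1e^(-t) - 2K_3e^(-4t)

Coefficient matrix A = [[-10, -14, 5], [6, 10, -5], [6, 6, -1]].
det(A - λI) = 0 gives eigenvalues λ = -1, 4, -4.
For λ=-1: eigenvector (-1,1,1).
For λ=4: eigenvector (-1,1,0).
For λ=-4: eigenvector (3,-2,-2).
General solution: K_1e^(-t)(-1,1,1) + K_2e^(4t)(-1,1,0) + K_3e^(-4t)(3,-2,-2).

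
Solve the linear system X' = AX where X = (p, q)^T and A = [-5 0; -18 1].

p(t) = K_1e^(-5t), q(t) = 3K_1e^(-5t) + K_2e^(t)

Coefficient matrix A = [[-5, 0], [-18, 1]].
Characteristic polynomial det(A - λI) = λ^2 + 4λ - 5 = 0.
Eigenvalues λ = -5, 1.
For λ=-5: (A-λI) row 2 is [-18, 6], so an eigenvector is (1, 3).
For λ=1: (A-λI) row 1 is [-6, 0], so an eigenvector is (0, 1).
General solution: K_1e^(-5t)(1,3) + K_2e^(t)(0,1).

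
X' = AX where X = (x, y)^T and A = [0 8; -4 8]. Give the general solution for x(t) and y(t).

Coefficient matrix A = [[0, 8], [-4, 8]].
Characteristic polynomial det(A - λI) = λ^2 - 8λ + 32 = 0.
Eigenvalues λ = 4 ± 4i (complex conjugate pair).
For λ=4+4i: an eigenvector is (1,0) - i(-1,-1) = (1 + i, 0 + i).
A real fundamental pair from Re and Im of e^((4+4i)t)v: X_1 = e^(4t)(cos(4t)·(1,0) + sin(4t)·(-1,-1)), X_2 = e^(4t)(sin(4t)·(1,0) - cos(4t)·(-1,-1)).
General solution: c_1X_1 + c_2X_2.

x(t) = -c_1e^(4t)sin(4t) + c_1e^(4t)cos(4t) + c_2e^(4t)sin(4t) + c_2e^(4t)cos(4t), y(t) = -c_1e^(4t)sin(4t) + c_2e^(4t)cos(4t)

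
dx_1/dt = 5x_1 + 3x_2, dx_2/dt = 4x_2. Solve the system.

Coefficient matrix A = [[5, 3], [0, 4]].
Characteristic polynomial det(A - λI) = λ^2 - 9λ + 20 = 0.
Eigenvalues λ = 5, 4.
For λ=5: (A-λI) row 1 is [0, 3], so an eigenvector is (-1, 0).
For λ=4: (A-λI) row 1 is [1, 3], so an eigenvector is (3, -1).
General solution: C_1e^(5t)(-1,0) + C_2e^(4t)(3,-1).

x_1(t) = -C_1e^(5t) + 3C_2e^(4t), x_2(t) = -C_2e^(4t)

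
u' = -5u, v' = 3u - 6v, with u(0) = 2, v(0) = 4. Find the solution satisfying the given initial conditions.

u(t) = 2e^(-5t), v(t) = 6e^(-5t) - 2e^(-6t)

Coefficient matrix A = [[-5, 0], [3, -6]].
Characteristic polynomial det(A - λI) = λ^2 + 11λ + 30 = 0.
Eigenvalues λ = -6, -5.
For λ=-6: (A-λI) row 1 is [1, 0], so an eigenvector is (0, 1).
For λ=-5: (A-λI) row 2 is [3, -1], so an eigenvector is (-1, -3).
General solution: C_1e^(-6t)(0,1) + C_2e^(-5t)(-1,-3).
Applying u(0)=2, v(0)=4 gives C_1=-2, C_2=-2.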